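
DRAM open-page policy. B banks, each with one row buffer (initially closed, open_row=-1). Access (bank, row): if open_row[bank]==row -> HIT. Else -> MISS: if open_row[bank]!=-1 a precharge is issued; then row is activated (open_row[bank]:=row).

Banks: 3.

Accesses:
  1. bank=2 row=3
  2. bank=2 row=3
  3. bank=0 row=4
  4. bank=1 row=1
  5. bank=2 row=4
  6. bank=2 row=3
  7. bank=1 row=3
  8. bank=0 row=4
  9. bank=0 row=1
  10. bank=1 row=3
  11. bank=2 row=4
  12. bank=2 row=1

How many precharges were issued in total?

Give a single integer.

Acc 1: bank2 row3 -> MISS (open row3); precharges=0
Acc 2: bank2 row3 -> HIT
Acc 3: bank0 row4 -> MISS (open row4); precharges=0
Acc 4: bank1 row1 -> MISS (open row1); precharges=0
Acc 5: bank2 row4 -> MISS (open row4); precharges=1
Acc 6: bank2 row3 -> MISS (open row3); precharges=2
Acc 7: bank1 row3 -> MISS (open row3); precharges=3
Acc 8: bank0 row4 -> HIT
Acc 9: bank0 row1 -> MISS (open row1); precharges=4
Acc 10: bank1 row3 -> HIT
Acc 11: bank2 row4 -> MISS (open row4); precharges=5
Acc 12: bank2 row1 -> MISS (open row1); precharges=6

Answer: 6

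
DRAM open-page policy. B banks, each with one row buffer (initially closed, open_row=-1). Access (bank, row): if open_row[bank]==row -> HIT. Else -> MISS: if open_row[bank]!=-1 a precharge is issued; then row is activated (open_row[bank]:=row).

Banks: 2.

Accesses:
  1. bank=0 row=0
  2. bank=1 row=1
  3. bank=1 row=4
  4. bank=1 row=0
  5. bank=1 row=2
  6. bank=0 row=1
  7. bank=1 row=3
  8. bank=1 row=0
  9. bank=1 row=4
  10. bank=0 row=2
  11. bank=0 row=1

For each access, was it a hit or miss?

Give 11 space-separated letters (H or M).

Acc 1: bank0 row0 -> MISS (open row0); precharges=0
Acc 2: bank1 row1 -> MISS (open row1); precharges=0
Acc 3: bank1 row4 -> MISS (open row4); precharges=1
Acc 4: bank1 row0 -> MISS (open row0); precharges=2
Acc 5: bank1 row2 -> MISS (open row2); precharges=3
Acc 6: bank0 row1 -> MISS (open row1); precharges=4
Acc 7: bank1 row3 -> MISS (open row3); precharges=5
Acc 8: bank1 row0 -> MISS (open row0); precharges=6
Acc 9: bank1 row4 -> MISS (open row4); precharges=7
Acc 10: bank0 row2 -> MISS (open row2); precharges=8
Acc 11: bank0 row1 -> MISS (open row1); precharges=9

Answer: M M M M M M M M M M M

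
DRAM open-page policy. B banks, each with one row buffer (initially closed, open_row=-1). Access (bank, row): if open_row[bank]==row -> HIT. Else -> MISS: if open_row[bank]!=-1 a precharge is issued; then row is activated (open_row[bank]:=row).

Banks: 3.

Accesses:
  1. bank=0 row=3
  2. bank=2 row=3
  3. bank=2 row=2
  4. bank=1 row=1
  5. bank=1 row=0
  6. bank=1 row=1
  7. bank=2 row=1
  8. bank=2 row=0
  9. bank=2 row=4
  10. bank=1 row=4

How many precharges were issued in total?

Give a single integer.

Acc 1: bank0 row3 -> MISS (open row3); precharges=0
Acc 2: bank2 row3 -> MISS (open row3); precharges=0
Acc 3: bank2 row2 -> MISS (open row2); precharges=1
Acc 4: bank1 row1 -> MISS (open row1); precharges=1
Acc 5: bank1 row0 -> MISS (open row0); precharges=2
Acc 6: bank1 row1 -> MISS (open row1); precharges=3
Acc 7: bank2 row1 -> MISS (open row1); precharges=4
Acc 8: bank2 row0 -> MISS (open row0); precharges=5
Acc 9: bank2 row4 -> MISS (open row4); precharges=6
Acc 10: bank1 row4 -> MISS (open row4); precharges=7

Answer: 7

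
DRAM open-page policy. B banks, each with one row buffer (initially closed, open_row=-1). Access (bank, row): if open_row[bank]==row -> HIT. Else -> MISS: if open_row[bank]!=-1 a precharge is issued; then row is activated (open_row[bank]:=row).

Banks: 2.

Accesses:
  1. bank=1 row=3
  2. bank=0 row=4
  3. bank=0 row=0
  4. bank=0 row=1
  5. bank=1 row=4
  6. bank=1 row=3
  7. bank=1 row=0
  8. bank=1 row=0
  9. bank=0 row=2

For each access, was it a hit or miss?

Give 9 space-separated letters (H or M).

Acc 1: bank1 row3 -> MISS (open row3); precharges=0
Acc 2: bank0 row4 -> MISS (open row4); precharges=0
Acc 3: bank0 row0 -> MISS (open row0); precharges=1
Acc 4: bank0 row1 -> MISS (open row1); precharges=2
Acc 5: bank1 row4 -> MISS (open row4); precharges=3
Acc 6: bank1 row3 -> MISS (open row3); precharges=4
Acc 7: bank1 row0 -> MISS (open row0); precharges=5
Acc 8: bank1 row0 -> HIT
Acc 9: bank0 row2 -> MISS (open row2); precharges=6

Answer: M M M M M M M H M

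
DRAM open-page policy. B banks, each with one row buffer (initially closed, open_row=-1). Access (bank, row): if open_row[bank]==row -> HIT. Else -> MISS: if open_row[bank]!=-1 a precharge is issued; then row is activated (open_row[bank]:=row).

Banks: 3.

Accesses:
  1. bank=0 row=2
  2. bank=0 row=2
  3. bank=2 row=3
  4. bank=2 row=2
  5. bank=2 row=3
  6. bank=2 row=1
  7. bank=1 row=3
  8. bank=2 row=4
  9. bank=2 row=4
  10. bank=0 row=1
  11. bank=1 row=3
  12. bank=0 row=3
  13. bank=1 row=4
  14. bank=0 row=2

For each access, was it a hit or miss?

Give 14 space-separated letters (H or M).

Acc 1: bank0 row2 -> MISS (open row2); precharges=0
Acc 2: bank0 row2 -> HIT
Acc 3: bank2 row3 -> MISS (open row3); precharges=0
Acc 4: bank2 row2 -> MISS (open row2); precharges=1
Acc 5: bank2 row3 -> MISS (open row3); precharges=2
Acc 6: bank2 row1 -> MISS (open row1); precharges=3
Acc 7: bank1 row3 -> MISS (open row3); precharges=3
Acc 8: bank2 row4 -> MISS (open row4); precharges=4
Acc 9: bank2 row4 -> HIT
Acc 10: bank0 row1 -> MISS (open row1); precharges=5
Acc 11: bank1 row3 -> HIT
Acc 12: bank0 row3 -> MISS (open row3); precharges=6
Acc 13: bank1 row4 -> MISS (open row4); precharges=7
Acc 14: bank0 row2 -> MISS (open row2); precharges=8

Answer: M H M M M M M M H M H M M M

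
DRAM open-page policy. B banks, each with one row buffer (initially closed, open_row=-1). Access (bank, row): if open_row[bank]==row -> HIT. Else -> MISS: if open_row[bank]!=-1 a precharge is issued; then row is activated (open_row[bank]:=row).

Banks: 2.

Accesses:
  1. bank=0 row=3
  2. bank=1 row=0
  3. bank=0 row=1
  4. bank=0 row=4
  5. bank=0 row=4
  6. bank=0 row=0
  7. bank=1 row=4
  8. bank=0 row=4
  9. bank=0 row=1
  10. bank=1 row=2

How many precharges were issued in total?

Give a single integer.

Acc 1: bank0 row3 -> MISS (open row3); precharges=0
Acc 2: bank1 row0 -> MISS (open row0); precharges=0
Acc 3: bank0 row1 -> MISS (open row1); precharges=1
Acc 4: bank0 row4 -> MISS (open row4); precharges=2
Acc 5: bank0 row4 -> HIT
Acc 6: bank0 row0 -> MISS (open row0); precharges=3
Acc 7: bank1 row4 -> MISS (open row4); precharges=4
Acc 8: bank0 row4 -> MISS (open row4); precharges=5
Acc 9: bank0 row1 -> MISS (open row1); precharges=6
Acc 10: bank1 row2 -> MISS (open row2); precharges=7

Answer: 7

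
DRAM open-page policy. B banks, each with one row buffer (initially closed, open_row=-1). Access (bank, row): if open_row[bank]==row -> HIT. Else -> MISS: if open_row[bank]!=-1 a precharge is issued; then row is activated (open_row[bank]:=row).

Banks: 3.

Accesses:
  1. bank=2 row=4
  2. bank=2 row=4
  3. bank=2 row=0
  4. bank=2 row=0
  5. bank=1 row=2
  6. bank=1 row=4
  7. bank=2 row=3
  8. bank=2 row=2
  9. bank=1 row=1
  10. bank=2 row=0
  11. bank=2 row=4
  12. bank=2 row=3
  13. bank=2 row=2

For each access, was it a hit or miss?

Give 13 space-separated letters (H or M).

Acc 1: bank2 row4 -> MISS (open row4); precharges=0
Acc 2: bank2 row4 -> HIT
Acc 3: bank2 row0 -> MISS (open row0); precharges=1
Acc 4: bank2 row0 -> HIT
Acc 5: bank1 row2 -> MISS (open row2); precharges=1
Acc 6: bank1 row4 -> MISS (open row4); precharges=2
Acc 7: bank2 row3 -> MISS (open row3); precharges=3
Acc 8: bank2 row2 -> MISS (open row2); precharges=4
Acc 9: bank1 row1 -> MISS (open row1); precharges=5
Acc 10: bank2 row0 -> MISS (open row0); precharges=6
Acc 11: bank2 row4 -> MISS (open row4); precharges=7
Acc 12: bank2 row3 -> MISS (open row3); precharges=8
Acc 13: bank2 row2 -> MISS (open row2); precharges=9

Answer: M H M H M M M M M M M M M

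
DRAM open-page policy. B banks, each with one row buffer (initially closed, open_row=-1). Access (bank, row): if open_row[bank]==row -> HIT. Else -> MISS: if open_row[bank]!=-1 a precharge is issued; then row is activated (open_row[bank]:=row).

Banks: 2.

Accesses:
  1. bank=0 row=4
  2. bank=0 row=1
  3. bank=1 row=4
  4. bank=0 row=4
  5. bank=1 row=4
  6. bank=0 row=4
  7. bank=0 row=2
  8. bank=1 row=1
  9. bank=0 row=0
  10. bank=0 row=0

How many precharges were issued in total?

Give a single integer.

Acc 1: bank0 row4 -> MISS (open row4); precharges=0
Acc 2: bank0 row1 -> MISS (open row1); precharges=1
Acc 3: bank1 row4 -> MISS (open row4); precharges=1
Acc 4: bank0 row4 -> MISS (open row4); precharges=2
Acc 5: bank1 row4 -> HIT
Acc 6: bank0 row4 -> HIT
Acc 7: bank0 row2 -> MISS (open row2); precharges=3
Acc 8: bank1 row1 -> MISS (open row1); precharges=4
Acc 9: bank0 row0 -> MISS (open row0); precharges=5
Acc 10: bank0 row0 -> HIT

Answer: 5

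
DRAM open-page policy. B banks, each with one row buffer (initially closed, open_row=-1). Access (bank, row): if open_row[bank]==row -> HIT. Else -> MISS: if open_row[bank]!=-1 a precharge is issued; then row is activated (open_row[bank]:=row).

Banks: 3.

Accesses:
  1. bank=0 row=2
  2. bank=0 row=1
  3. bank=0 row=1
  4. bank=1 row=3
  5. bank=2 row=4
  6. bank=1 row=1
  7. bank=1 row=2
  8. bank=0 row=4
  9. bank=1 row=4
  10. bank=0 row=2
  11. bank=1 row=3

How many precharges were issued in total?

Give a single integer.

Acc 1: bank0 row2 -> MISS (open row2); precharges=0
Acc 2: bank0 row1 -> MISS (open row1); precharges=1
Acc 3: bank0 row1 -> HIT
Acc 4: bank1 row3 -> MISS (open row3); precharges=1
Acc 5: bank2 row4 -> MISS (open row4); precharges=1
Acc 6: bank1 row1 -> MISS (open row1); precharges=2
Acc 7: bank1 row2 -> MISS (open row2); precharges=3
Acc 8: bank0 row4 -> MISS (open row4); precharges=4
Acc 9: bank1 row4 -> MISS (open row4); precharges=5
Acc 10: bank0 row2 -> MISS (open row2); precharges=6
Acc 11: bank1 row3 -> MISS (open row3); precharges=7

Answer: 7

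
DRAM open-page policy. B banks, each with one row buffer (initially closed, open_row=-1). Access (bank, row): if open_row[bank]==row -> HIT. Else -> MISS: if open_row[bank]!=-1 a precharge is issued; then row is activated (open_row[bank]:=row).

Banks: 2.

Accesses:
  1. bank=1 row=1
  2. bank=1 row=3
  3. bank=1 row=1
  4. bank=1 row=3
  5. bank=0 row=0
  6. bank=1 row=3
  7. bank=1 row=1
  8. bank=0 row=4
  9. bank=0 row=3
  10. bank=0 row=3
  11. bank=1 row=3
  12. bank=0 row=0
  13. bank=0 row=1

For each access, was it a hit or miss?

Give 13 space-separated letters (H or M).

Answer: M M M M M H M M M H M M M

Derivation:
Acc 1: bank1 row1 -> MISS (open row1); precharges=0
Acc 2: bank1 row3 -> MISS (open row3); precharges=1
Acc 3: bank1 row1 -> MISS (open row1); precharges=2
Acc 4: bank1 row3 -> MISS (open row3); precharges=3
Acc 5: bank0 row0 -> MISS (open row0); precharges=3
Acc 6: bank1 row3 -> HIT
Acc 7: bank1 row1 -> MISS (open row1); precharges=4
Acc 8: bank0 row4 -> MISS (open row4); precharges=5
Acc 9: bank0 row3 -> MISS (open row3); precharges=6
Acc 10: bank0 row3 -> HIT
Acc 11: bank1 row3 -> MISS (open row3); precharges=7
Acc 12: bank0 row0 -> MISS (open row0); precharges=8
Acc 13: bank0 row1 -> MISS (open row1); precharges=9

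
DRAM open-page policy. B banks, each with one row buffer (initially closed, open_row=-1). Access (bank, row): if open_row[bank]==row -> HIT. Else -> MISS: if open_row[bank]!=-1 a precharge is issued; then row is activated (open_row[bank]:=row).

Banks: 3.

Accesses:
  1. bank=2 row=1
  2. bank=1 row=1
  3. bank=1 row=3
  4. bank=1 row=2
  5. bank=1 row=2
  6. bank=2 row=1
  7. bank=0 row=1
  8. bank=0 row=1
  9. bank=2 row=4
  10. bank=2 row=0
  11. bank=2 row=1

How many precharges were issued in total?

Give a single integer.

Acc 1: bank2 row1 -> MISS (open row1); precharges=0
Acc 2: bank1 row1 -> MISS (open row1); precharges=0
Acc 3: bank1 row3 -> MISS (open row3); precharges=1
Acc 4: bank1 row2 -> MISS (open row2); precharges=2
Acc 5: bank1 row2 -> HIT
Acc 6: bank2 row1 -> HIT
Acc 7: bank0 row1 -> MISS (open row1); precharges=2
Acc 8: bank0 row1 -> HIT
Acc 9: bank2 row4 -> MISS (open row4); precharges=3
Acc 10: bank2 row0 -> MISS (open row0); precharges=4
Acc 11: bank2 row1 -> MISS (open row1); precharges=5

Answer: 5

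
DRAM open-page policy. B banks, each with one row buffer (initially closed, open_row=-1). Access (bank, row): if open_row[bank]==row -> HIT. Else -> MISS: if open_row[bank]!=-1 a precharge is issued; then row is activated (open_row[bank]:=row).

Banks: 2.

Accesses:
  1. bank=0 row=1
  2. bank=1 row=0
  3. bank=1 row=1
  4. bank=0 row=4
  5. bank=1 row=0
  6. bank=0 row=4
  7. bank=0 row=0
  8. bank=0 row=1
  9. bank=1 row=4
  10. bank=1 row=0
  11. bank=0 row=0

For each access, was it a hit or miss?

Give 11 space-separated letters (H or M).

Answer: M M M M M H M M M M M

Derivation:
Acc 1: bank0 row1 -> MISS (open row1); precharges=0
Acc 2: bank1 row0 -> MISS (open row0); precharges=0
Acc 3: bank1 row1 -> MISS (open row1); precharges=1
Acc 4: bank0 row4 -> MISS (open row4); precharges=2
Acc 5: bank1 row0 -> MISS (open row0); precharges=3
Acc 6: bank0 row4 -> HIT
Acc 7: bank0 row0 -> MISS (open row0); precharges=4
Acc 8: bank0 row1 -> MISS (open row1); precharges=5
Acc 9: bank1 row4 -> MISS (open row4); precharges=6
Acc 10: bank1 row0 -> MISS (open row0); precharges=7
Acc 11: bank0 row0 -> MISS (open row0); precharges=8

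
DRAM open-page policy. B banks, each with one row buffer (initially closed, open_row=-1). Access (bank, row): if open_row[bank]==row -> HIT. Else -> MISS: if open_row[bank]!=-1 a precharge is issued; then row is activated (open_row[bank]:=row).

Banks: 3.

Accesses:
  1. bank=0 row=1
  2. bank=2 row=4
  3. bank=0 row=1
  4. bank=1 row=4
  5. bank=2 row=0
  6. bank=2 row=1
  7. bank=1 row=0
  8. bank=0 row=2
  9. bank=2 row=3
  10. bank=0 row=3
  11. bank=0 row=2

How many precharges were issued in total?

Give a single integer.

Acc 1: bank0 row1 -> MISS (open row1); precharges=0
Acc 2: bank2 row4 -> MISS (open row4); precharges=0
Acc 3: bank0 row1 -> HIT
Acc 4: bank1 row4 -> MISS (open row4); precharges=0
Acc 5: bank2 row0 -> MISS (open row0); precharges=1
Acc 6: bank2 row1 -> MISS (open row1); precharges=2
Acc 7: bank1 row0 -> MISS (open row0); precharges=3
Acc 8: bank0 row2 -> MISS (open row2); precharges=4
Acc 9: bank2 row3 -> MISS (open row3); precharges=5
Acc 10: bank0 row3 -> MISS (open row3); precharges=6
Acc 11: bank0 row2 -> MISS (open row2); precharges=7

Answer: 7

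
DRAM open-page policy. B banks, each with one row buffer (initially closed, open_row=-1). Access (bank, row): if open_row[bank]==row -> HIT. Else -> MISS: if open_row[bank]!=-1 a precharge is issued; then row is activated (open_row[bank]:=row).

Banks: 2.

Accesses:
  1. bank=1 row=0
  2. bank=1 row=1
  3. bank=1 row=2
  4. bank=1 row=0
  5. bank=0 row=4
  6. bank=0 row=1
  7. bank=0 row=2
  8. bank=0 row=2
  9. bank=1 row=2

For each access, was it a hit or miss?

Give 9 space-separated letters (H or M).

Acc 1: bank1 row0 -> MISS (open row0); precharges=0
Acc 2: bank1 row1 -> MISS (open row1); precharges=1
Acc 3: bank1 row2 -> MISS (open row2); precharges=2
Acc 4: bank1 row0 -> MISS (open row0); precharges=3
Acc 5: bank0 row4 -> MISS (open row4); precharges=3
Acc 6: bank0 row1 -> MISS (open row1); precharges=4
Acc 7: bank0 row2 -> MISS (open row2); precharges=5
Acc 8: bank0 row2 -> HIT
Acc 9: bank1 row2 -> MISS (open row2); precharges=6

Answer: M M M M M M M H M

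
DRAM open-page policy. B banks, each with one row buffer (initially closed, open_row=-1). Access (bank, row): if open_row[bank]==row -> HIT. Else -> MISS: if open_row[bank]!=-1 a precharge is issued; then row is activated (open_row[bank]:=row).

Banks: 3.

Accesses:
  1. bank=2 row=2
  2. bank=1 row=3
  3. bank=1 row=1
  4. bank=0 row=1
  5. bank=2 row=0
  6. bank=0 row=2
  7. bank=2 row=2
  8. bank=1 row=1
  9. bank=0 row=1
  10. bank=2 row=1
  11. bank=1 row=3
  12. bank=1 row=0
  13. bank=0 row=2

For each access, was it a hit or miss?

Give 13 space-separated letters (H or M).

Acc 1: bank2 row2 -> MISS (open row2); precharges=0
Acc 2: bank1 row3 -> MISS (open row3); precharges=0
Acc 3: bank1 row1 -> MISS (open row1); precharges=1
Acc 4: bank0 row1 -> MISS (open row1); precharges=1
Acc 5: bank2 row0 -> MISS (open row0); precharges=2
Acc 6: bank0 row2 -> MISS (open row2); precharges=3
Acc 7: bank2 row2 -> MISS (open row2); precharges=4
Acc 8: bank1 row1 -> HIT
Acc 9: bank0 row1 -> MISS (open row1); precharges=5
Acc 10: bank2 row1 -> MISS (open row1); precharges=6
Acc 11: bank1 row3 -> MISS (open row3); precharges=7
Acc 12: bank1 row0 -> MISS (open row0); precharges=8
Acc 13: bank0 row2 -> MISS (open row2); precharges=9

Answer: M M M M M M M H M M M M M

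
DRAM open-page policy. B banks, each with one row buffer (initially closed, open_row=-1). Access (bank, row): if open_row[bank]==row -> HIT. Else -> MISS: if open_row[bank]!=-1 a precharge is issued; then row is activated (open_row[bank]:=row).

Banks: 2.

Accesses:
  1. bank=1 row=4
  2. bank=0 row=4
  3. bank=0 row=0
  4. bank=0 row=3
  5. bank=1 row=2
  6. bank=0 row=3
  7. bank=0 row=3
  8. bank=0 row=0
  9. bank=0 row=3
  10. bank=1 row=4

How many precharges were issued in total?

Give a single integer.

Acc 1: bank1 row4 -> MISS (open row4); precharges=0
Acc 2: bank0 row4 -> MISS (open row4); precharges=0
Acc 3: bank0 row0 -> MISS (open row0); precharges=1
Acc 4: bank0 row3 -> MISS (open row3); precharges=2
Acc 5: bank1 row2 -> MISS (open row2); precharges=3
Acc 6: bank0 row3 -> HIT
Acc 7: bank0 row3 -> HIT
Acc 8: bank0 row0 -> MISS (open row0); precharges=4
Acc 9: bank0 row3 -> MISS (open row3); precharges=5
Acc 10: bank1 row4 -> MISS (open row4); precharges=6

Answer: 6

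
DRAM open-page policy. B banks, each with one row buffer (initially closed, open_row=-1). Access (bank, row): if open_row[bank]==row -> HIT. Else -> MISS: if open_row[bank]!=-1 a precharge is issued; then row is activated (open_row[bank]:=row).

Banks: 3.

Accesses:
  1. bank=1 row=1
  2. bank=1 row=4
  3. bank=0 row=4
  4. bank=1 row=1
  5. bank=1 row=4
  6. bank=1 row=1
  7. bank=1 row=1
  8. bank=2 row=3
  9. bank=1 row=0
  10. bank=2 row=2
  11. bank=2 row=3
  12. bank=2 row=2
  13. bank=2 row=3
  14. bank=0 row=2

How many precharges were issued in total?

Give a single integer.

Acc 1: bank1 row1 -> MISS (open row1); precharges=0
Acc 2: bank1 row4 -> MISS (open row4); precharges=1
Acc 3: bank0 row4 -> MISS (open row4); precharges=1
Acc 4: bank1 row1 -> MISS (open row1); precharges=2
Acc 5: bank1 row4 -> MISS (open row4); precharges=3
Acc 6: bank1 row1 -> MISS (open row1); precharges=4
Acc 7: bank1 row1 -> HIT
Acc 8: bank2 row3 -> MISS (open row3); precharges=4
Acc 9: bank1 row0 -> MISS (open row0); precharges=5
Acc 10: bank2 row2 -> MISS (open row2); precharges=6
Acc 11: bank2 row3 -> MISS (open row3); precharges=7
Acc 12: bank2 row2 -> MISS (open row2); precharges=8
Acc 13: bank2 row3 -> MISS (open row3); precharges=9
Acc 14: bank0 row2 -> MISS (open row2); precharges=10

Answer: 10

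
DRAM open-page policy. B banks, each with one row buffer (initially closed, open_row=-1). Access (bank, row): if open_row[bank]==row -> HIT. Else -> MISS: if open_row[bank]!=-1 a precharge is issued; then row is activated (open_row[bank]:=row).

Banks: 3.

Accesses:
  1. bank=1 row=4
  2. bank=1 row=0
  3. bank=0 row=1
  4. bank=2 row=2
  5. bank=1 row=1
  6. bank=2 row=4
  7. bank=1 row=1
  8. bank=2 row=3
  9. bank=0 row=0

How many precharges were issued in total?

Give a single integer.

Answer: 5

Derivation:
Acc 1: bank1 row4 -> MISS (open row4); precharges=0
Acc 2: bank1 row0 -> MISS (open row0); precharges=1
Acc 3: bank0 row1 -> MISS (open row1); precharges=1
Acc 4: bank2 row2 -> MISS (open row2); precharges=1
Acc 5: bank1 row1 -> MISS (open row1); precharges=2
Acc 6: bank2 row4 -> MISS (open row4); precharges=3
Acc 7: bank1 row1 -> HIT
Acc 8: bank2 row3 -> MISS (open row3); precharges=4
Acc 9: bank0 row0 -> MISS (open row0); precharges=5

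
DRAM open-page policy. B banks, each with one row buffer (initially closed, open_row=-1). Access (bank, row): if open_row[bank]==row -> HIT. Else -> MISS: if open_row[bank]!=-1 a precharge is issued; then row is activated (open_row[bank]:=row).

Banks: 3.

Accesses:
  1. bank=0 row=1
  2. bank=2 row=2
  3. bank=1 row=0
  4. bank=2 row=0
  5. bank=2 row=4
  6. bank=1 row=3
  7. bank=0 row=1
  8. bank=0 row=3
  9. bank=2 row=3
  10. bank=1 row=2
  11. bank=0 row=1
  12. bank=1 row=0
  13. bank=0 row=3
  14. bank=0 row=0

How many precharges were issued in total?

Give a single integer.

Acc 1: bank0 row1 -> MISS (open row1); precharges=0
Acc 2: bank2 row2 -> MISS (open row2); precharges=0
Acc 3: bank1 row0 -> MISS (open row0); precharges=0
Acc 4: bank2 row0 -> MISS (open row0); precharges=1
Acc 5: bank2 row4 -> MISS (open row4); precharges=2
Acc 6: bank1 row3 -> MISS (open row3); precharges=3
Acc 7: bank0 row1 -> HIT
Acc 8: bank0 row3 -> MISS (open row3); precharges=4
Acc 9: bank2 row3 -> MISS (open row3); precharges=5
Acc 10: bank1 row2 -> MISS (open row2); precharges=6
Acc 11: bank0 row1 -> MISS (open row1); precharges=7
Acc 12: bank1 row0 -> MISS (open row0); precharges=8
Acc 13: bank0 row3 -> MISS (open row3); precharges=9
Acc 14: bank0 row0 -> MISS (open row0); precharges=10

Answer: 10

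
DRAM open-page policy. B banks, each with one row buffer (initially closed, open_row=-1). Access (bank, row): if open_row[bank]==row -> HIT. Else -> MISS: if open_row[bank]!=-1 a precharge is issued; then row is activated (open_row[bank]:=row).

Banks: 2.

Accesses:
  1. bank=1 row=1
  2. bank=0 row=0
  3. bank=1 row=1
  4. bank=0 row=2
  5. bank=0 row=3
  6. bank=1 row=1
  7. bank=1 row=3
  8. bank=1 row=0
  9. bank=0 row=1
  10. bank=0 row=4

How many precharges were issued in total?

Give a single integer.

Answer: 6

Derivation:
Acc 1: bank1 row1 -> MISS (open row1); precharges=0
Acc 2: bank0 row0 -> MISS (open row0); precharges=0
Acc 3: bank1 row1 -> HIT
Acc 4: bank0 row2 -> MISS (open row2); precharges=1
Acc 5: bank0 row3 -> MISS (open row3); precharges=2
Acc 6: bank1 row1 -> HIT
Acc 7: bank1 row3 -> MISS (open row3); precharges=3
Acc 8: bank1 row0 -> MISS (open row0); precharges=4
Acc 9: bank0 row1 -> MISS (open row1); precharges=5
Acc 10: bank0 row4 -> MISS (open row4); precharges=6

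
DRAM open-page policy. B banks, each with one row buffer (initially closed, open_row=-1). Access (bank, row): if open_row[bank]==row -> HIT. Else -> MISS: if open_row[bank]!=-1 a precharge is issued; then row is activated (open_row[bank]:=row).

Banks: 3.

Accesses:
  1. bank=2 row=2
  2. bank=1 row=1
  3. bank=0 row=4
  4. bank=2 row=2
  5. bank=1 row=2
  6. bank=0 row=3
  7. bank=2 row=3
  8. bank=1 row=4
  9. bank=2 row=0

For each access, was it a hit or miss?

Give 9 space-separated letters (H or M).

Acc 1: bank2 row2 -> MISS (open row2); precharges=0
Acc 2: bank1 row1 -> MISS (open row1); precharges=0
Acc 3: bank0 row4 -> MISS (open row4); precharges=0
Acc 4: bank2 row2 -> HIT
Acc 5: bank1 row2 -> MISS (open row2); precharges=1
Acc 6: bank0 row3 -> MISS (open row3); precharges=2
Acc 7: bank2 row3 -> MISS (open row3); precharges=3
Acc 8: bank1 row4 -> MISS (open row4); precharges=4
Acc 9: bank2 row0 -> MISS (open row0); precharges=5

Answer: M M M H M M M M M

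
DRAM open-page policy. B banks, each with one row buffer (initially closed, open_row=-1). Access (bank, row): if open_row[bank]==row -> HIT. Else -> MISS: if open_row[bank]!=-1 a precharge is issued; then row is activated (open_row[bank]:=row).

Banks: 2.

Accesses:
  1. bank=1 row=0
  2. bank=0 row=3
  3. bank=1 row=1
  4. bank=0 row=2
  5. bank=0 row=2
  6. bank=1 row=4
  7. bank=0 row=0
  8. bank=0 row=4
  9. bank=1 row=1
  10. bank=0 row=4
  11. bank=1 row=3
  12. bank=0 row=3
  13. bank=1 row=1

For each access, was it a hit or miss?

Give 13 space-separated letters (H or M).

Acc 1: bank1 row0 -> MISS (open row0); precharges=0
Acc 2: bank0 row3 -> MISS (open row3); precharges=0
Acc 3: bank1 row1 -> MISS (open row1); precharges=1
Acc 4: bank0 row2 -> MISS (open row2); precharges=2
Acc 5: bank0 row2 -> HIT
Acc 6: bank1 row4 -> MISS (open row4); precharges=3
Acc 7: bank0 row0 -> MISS (open row0); precharges=4
Acc 8: bank0 row4 -> MISS (open row4); precharges=5
Acc 9: bank1 row1 -> MISS (open row1); precharges=6
Acc 10: bank0 row4 -> HIT
Acc 11: bank1 row3 -> MISS (open row3); precharges=7
Acc 12: bank0 row3 -> MISS (open row3); precharges=8
Acc 13: bank1 row1 -> MISS (open row1); precharges=9

Answer: M M M M H M M M M H M M M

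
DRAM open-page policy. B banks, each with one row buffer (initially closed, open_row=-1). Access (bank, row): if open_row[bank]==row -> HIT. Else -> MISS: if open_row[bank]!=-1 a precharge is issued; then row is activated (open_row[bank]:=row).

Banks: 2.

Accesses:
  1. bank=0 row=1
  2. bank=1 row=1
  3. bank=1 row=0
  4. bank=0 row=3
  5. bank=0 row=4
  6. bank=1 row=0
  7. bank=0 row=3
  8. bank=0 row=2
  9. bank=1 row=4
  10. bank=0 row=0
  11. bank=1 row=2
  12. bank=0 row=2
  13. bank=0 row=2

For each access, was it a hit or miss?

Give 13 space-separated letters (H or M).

Answer: M M M M M H M M M M M M H

Derivation:
Acc 1: bank0 row1 -> MISS (open row1); precharges=0
Acc 2: bank1 row1 -> MISS (open row1); precharges=0
Acc 3: bank1 row0 -> MISS (open row0); precharges=1
Acc 4: bank0 row3 -> MISS (open row3); precharges=2
Acc 5: bank0 row4 -> MISS (open row4); precharges=3
Acc 6: bank1 row0 -> HIT
Acc 7: bank0 row3 -> MISS (open row3); precharges=4
Acc 8: bank0 row2 -> MISS (open row2); precharges=5
Acc 9: bank1 row4 -> MISS (open row4); precharges=6
Acc 10: bank0 row0 -> MISS (open row0); precharges=7
Acc 11: bank1 row2 -> MISS (open row2); precharges=8
Acc 12: bank0 row2 -> MISS (open row2); precharges=9
Acc 13: bank0 row2 -> HIT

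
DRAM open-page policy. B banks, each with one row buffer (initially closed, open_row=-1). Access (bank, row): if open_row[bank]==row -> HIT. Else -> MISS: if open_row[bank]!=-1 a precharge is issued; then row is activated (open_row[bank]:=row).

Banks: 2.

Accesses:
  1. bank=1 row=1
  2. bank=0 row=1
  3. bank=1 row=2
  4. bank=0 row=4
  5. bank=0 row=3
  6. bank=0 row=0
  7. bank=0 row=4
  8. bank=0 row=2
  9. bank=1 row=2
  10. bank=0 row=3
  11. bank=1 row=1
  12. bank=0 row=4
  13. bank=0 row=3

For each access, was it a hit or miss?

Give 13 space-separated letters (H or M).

Acc 1: bank1 row1 -> MISS (open row1); precharges=0
Acc 2: bank0 row1 -> MISS (open row1); precharges=0
Acc 3: bank1 row2 -> MISS (open row2); precharges=1
Acc 4: bank0 row4 -> MISS (open row4); precharges=2
Acc 5: bank0 row3 -> MISS (open row3); precharges=3
Acc 6: bank0 row0 -> MISS (open row0); precharges=4
Acc 7: bank0 row4 -> MISS (open row4); precharges=5
Acc 8: bank0 row2 -> MISS (open row2); precharges=6
Acc 9: bank1 row2 -> HIT
Acc 10: bank0 row3 -> MISS (open row3); precharges=7
Acc 11: bank1 row1 -> MISS (open row1); precharges=8
Acc 12: bank0 row4 -> MISS (open row4); precharges=9
Acc 13: bank0 row3 -> MISS (open row3); precharges=10

Answer: M M M M M M M M H M M M M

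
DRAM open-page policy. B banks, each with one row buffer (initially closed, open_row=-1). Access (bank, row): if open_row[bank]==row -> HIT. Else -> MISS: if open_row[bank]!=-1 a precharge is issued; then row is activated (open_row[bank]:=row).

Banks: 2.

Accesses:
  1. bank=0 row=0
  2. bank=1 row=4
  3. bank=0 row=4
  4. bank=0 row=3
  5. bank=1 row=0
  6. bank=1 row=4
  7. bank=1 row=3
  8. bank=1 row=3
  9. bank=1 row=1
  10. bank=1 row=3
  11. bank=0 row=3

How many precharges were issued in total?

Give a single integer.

Acc 1: bank0 row0 -> MISS (open row0); precharges=0
Acc 2: bank1 row4 -> MISS (open row4); precharges=0
Acc 3: bank0 row4 -> MISS (open row4); precharges=1
Acc 4: bank0 row3 -> MISS (open row3); precharges=2
Acc 5: bank1 row0 -> MISS (open row0); precharges=3
Acc 6: bank1 row4 -> MISS (open row4); precharges=4
Acc 7: bank1 row3 -> MISS (open row3); precharges=5
Acc 8: bank1 row3 -> HIT
Acc 9: bank1 row1 -> MISS (open row1); precharges=6
Acc 10: bank1 row3 -> MISS (open row3); precharges=7
Acc 11: bank0 row3 -> HIT

Answer: 7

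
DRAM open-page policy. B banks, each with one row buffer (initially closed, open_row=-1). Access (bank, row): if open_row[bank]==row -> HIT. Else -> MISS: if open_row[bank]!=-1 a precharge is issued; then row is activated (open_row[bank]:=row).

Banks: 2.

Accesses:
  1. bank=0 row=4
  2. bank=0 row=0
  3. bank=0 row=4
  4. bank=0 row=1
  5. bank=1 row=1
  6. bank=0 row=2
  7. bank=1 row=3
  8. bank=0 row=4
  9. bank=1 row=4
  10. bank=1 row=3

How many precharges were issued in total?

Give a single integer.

Answer: 8

Derivation:
Acc 1: bank0 row4 -> MISS (open row4); precharges=0
Acc 2: bank0 row0 -> MISS (open row0); precharges=1
Acc 3: bank0 row4 -> MISS (open row4); precharges=2
Acc 4: bank0 row1 -> MISS (open row1); precharges=3
Acc 5: bank1 row1 -> MISS (open row1); precharges=3
Acc 6: bank0 row2 -> MISS (open row2); precharges=4
Acc 7: bank1 row3 -> MISS (open row3); precharges=5
Acc 8: bank0 row4 -> MISS (open row4); precharges=6
Acc 9: bank1 row4 -> MISS (open row4); precharges=7
Acc 10: bank1 row3 -> MISS (open row3); precharges=8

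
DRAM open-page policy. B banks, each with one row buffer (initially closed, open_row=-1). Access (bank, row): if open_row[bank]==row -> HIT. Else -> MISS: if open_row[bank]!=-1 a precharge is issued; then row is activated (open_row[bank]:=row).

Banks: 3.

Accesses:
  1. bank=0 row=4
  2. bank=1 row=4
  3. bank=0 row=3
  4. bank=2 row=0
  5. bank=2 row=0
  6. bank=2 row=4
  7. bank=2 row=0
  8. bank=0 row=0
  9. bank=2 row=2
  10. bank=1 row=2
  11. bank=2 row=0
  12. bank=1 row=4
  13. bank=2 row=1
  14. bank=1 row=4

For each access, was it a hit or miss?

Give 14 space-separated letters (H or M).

Answer: M M M M H M M M M M M M M H

Derivation:
Acc 1: bank0 row4 -> MISS (open row4); precharges=0
Acc 2: bank1 row4 -> MISS (open row4); precharges=0
Acc 3: bank0 row3 -> MISS (open row3); precharges=1
Acc 4: bank2 row0 -> MISS (open row0); precharges=1
Acc 5: bank2 row0 -> HIT
Acc 6: bank2 row4 -> MISS (open row4); precharges=2
Acc 7: bank2 row0 -> MISS (open row0); precharges=3
Acc 8: bank0 row0 -> MISS (open row0); precharges=4
Acc 9: bank2 row2 -> MISS (open row2); precharges=5
Acc 10: bank1 row2 -> MISS (open row2); precharges=6
Acc 11: bank2 row0 -> MISS (open row0); precharges=7
Acc 12: bank1 row4 -> MISS (open row4); precharges=8
Acc 13: bank2 row1 -> MISS (open row1); precharges=9
Acc 14: bank1 row4 -> HIT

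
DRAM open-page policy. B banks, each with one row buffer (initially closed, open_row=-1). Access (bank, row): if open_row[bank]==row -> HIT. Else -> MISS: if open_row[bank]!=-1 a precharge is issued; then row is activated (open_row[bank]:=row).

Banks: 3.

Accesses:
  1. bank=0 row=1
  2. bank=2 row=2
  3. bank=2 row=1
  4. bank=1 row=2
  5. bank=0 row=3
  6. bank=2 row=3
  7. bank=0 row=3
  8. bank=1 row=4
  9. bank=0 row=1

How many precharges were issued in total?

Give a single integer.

Answer: 5

Derivation:
Acc 1: bank0 row1 -> MISS (open row1); precharges=0
Acc 2: bank2 row2 -> MISS (open row2); precharges=0
Acc 3: bank2 row1 -> MISS (open row1); precharges=1
Acc 4: bank1 row2 -> MISS (open row2); precharges=1
Acc 5: bank0 row3 -> MISS (open row3); precharges=2
Acc 6: bank2 row3 -> MISS (open row3); precharges=3
Acc 7: bank0 row3 -> HIT
Acc 8: bank1 row4 -> MISS (open row4); precharges=4
Acc 9: bank0 row1 -> MISS (open row1); precharges=5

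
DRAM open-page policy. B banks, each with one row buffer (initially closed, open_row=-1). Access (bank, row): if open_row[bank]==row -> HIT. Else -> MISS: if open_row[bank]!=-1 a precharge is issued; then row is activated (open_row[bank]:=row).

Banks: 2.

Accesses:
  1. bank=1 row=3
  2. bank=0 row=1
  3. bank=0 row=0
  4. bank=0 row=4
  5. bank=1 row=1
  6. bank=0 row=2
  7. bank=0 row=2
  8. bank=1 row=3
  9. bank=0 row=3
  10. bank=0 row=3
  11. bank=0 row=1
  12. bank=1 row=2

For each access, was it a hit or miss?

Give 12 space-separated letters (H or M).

Acc 1: bank1 row3 -> MISS (open row3); precharges=0
Acc 2: bank0 row1 -> MISS (open row1); precharges=0
Acc 3: bank0 row0 -> MISS (open row0); precharges=1
Acc 4: bank0 row4 -> MISS (open row4); precharges=2
Acc 5: bank1 row1 -> MISS (open row1); precharges=3
Acc 6: bank0 row2 -> MISS (open row2); precharges=4
Acc 7: bank0 row2 -> HIT
Acc 8: bank1 row3 -> MISS (open row3); precharges=5
Acc 9: bank0 row3 -> MISS (open row3); precharges=6
Acc 10: bank0 row3 -> HIT
Acc 11: bank0 row1 -> MISS (open row1); precharges=7
Acc 12: bank1 row2 -> MISS (open row2); precharges=8

Answer: M M M M M M H M M H M M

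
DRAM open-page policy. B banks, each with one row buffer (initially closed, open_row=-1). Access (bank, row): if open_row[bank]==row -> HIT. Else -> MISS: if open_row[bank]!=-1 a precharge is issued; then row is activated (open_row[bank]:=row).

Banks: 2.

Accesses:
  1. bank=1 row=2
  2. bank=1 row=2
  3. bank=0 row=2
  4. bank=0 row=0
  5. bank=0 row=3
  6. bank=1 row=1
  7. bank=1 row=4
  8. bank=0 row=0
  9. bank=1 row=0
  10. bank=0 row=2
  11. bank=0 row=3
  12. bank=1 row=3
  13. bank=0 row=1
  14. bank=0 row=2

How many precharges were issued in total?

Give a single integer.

Acc 1: bank1 row2 -> MISS (open row2); precharges=0
Acc 2: bank1 row2 -> HIT
Acc 3: bank0 row2 -> MISS (open row2); precharges=0
Acc 4: bank0 row0 -> MISS (open row0); precharges=1
Acc 5: bank0 row3 -> MISS (open row3); precharges=2
Acc 6: bank1 row1 -> MISS (open row1); precharges=3
Acc 7: bank1 row4 -> MISS (open row4); precharges=4
Acc 8: bank0 row0 -> MISS (open row0); precharges=5
Acc 9: bank1 row0 -> MISS (open row0); precharges=6
Acc 10: bank0 row2 -> MISS (open row2); precharges=7
Acc 11: bank0 row3 -> MISS (open row3); precharges=8
Acc 12: bank1 row3 -> MISS (open row3); precharges=9
Acc 13: bank0 row1 -> MISS (open row1); precharges=10
Acc 14: bank0 row2 -> MISS (open row2); precharges=11

Answer: 11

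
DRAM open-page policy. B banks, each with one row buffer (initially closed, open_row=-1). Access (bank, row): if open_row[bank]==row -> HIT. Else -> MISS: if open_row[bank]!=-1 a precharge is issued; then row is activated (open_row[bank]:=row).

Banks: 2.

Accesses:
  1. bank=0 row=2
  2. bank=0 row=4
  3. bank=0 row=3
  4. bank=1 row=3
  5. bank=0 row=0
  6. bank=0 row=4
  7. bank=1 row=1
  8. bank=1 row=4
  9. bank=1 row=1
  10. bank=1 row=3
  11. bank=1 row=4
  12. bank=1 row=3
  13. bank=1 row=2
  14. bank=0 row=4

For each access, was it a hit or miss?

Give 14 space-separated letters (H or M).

Answer: M M M M M M M M M M M M M H

Derivation:
Acc 1: bank0 row2 -> MISS (open row2); precharges=0
Acc 2: bank0 row4 -> MISS (open row4); precharges=1
Acc 3: bank0 row3 -> MISS (open row3); precharges=2
Acc 4: bank1 row3 -> MISS (open row3); precharges=2
Acc 5: bank0 row0 -> MISS (open row0); precharges=3
Acc 6: bank0 row4 -> MISS (open row4); precharges=4
Acc 7: bank1 row1 -> MISS (open row1); precharges=5
Acc 8: bank1 row4 -> MISS (open row4); precharges=6
Acc 9: bank1 row1 -> MISS (open row1); precharges=7
Acc 10: bank1 row3 -> MISS (open row3); precharges=8
Acc 11: bank1 row4 -> MISS (open row4); precharges=9
Acc 12: bank1 row3 -> MISS (open row3); precharges=10
Acc 13: bank1 row2 -> MISS (open row2); precharges=11
Acc 14: bank0 row4 -> HIT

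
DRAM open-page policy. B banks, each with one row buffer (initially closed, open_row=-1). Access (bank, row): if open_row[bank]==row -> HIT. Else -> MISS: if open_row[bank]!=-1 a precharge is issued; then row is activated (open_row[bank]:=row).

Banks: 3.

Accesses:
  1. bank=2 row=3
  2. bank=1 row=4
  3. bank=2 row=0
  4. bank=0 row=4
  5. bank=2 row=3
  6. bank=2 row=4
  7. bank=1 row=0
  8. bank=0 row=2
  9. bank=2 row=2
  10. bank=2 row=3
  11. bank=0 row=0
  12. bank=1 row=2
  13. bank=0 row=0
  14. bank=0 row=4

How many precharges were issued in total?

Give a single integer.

Answer: 10

Derivation:
Acc 1: bank2 row3 -> MISS (open row3); precharges=0
Acc 2: bank1 row4 -> MISS (open row4); precharges=0
Acc 3: bank2 row0 -> MISS (open row0); precharges=1
Acc 4: bank0 row4 -> MISS (open row4); precharges=1
Acc 5: bank2 row3 -> MISS (open row3); precharges=2
Acc 6: bank2 row4 -> MISS (open row4); precharges=3
Acc 7: bank1 row0 -> MISS (open row0); precharges=4
Acc 8: bank0 row2 -> MISS (open row2); precharges=5
Acc 9: bank2 row2 -> MISS (open row2); precharges=6
Acc 10: bank2 row3 -> MISS (open row3); precharges=7
Acc 11: bank0 row0 -> MISS (open row0); precharges=8
Acc 12: bank1 row2 -> MISS (open row2); precharges=9
Acc 13: bank0 row0 -> HIT
Acc 14: bank0 row4 -> MISS (open row4); precharges=10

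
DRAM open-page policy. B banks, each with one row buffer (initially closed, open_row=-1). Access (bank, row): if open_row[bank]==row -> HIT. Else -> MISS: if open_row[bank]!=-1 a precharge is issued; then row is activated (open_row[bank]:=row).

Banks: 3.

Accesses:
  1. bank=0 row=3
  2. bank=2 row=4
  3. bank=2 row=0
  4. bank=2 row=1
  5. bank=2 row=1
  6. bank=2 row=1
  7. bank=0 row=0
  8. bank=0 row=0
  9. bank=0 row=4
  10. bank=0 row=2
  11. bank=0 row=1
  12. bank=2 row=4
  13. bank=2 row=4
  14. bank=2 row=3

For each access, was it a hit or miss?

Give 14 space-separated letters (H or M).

Answer: M M M M H H M H M M M M H M

Derivation:
Acc 1: bank0 row3 -> MISS (open row3); precharges=0
Acc 2: bank2 row4 -> MISS (open row4); precharges=0
Acc 3: bank2 row0 -> MISS (open row0); precharges=1
Acc 4: bank2 row1 -> MISS (open row1); precharges=2
Acc 5: bank2 row1 -> HIT
Acc 6: bank2 row1 -> HIT
Acc 7: bank0 row0 -> MISS (open row0); precharges=3
Acc 8: bank0 row0 -> HIT
Acc 9: bank0 row4 -> MISS (open row4); precharges=4
Acc 10: bank0 row2 -> MISS (open row2); precharges=5
Acc 11: bank0 row1 -> MISS (open row1); precharges=6
Acc 12: bank2 row4 -> MISS (open row4); precharges=7
Acc 13: bank2 row4 -> HIT
Acc 14: bank2 row3 -> MISS (open row3); precharges=8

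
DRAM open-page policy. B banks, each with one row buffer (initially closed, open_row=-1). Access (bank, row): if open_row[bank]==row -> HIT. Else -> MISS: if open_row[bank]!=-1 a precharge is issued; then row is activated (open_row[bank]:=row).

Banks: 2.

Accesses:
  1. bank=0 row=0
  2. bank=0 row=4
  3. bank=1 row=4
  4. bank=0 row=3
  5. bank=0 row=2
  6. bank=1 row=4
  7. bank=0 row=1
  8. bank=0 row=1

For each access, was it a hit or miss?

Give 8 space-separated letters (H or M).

Acc 1: bank0 row0 -> MISS (open row0); precharges=0
Acc 2: bank0 row4 -> MISS (open row4); precharges=1
Acc 3: bank1 row4 -> MISS (open row4); precharges=1
Acc 4: bank0 row3 -> MISS (open row3); precharges=2
Acc 5: bank0 row2 -> MISS (open row2); precharges=3
Acc 6: bank1 row4 -> HIT
Acc 7: bank0 row1 -> MISS (open row1); precharges=4
Acc 8: bank0 row1 -> HIT

Answer: M M M M M H M H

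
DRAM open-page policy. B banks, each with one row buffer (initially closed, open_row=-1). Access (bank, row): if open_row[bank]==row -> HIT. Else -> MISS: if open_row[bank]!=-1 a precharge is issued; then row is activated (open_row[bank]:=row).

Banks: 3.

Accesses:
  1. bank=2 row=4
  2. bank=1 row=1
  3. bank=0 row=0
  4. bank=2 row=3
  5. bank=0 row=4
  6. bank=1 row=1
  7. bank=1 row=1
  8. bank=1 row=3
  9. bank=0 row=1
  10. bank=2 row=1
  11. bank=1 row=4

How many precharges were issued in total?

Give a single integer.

Acc 1: bank2 row4 -> MISS (open row4); precharges=0
Acc 2: bank1 row1 -> MISS (open row1); precharges=0
Acc 3: bank0 row0 -> MISS (open row0); precharges=0
Acc 4: bank2 row3 -> MISS (open row3); precharges=1
Acc 5: bank0 row4 -> MISS (open row4); precharges=2
Acc 6: bank1 row1 -> HIT
Acc 7: bank1 row1 -> HIT
Acc 8: bank1 row3 -> MISS (open row3); precharges=3
Acc 9: bank0 row1 -> MISS (open row1); precharges=4
Acc 10: bank2 row1 -> MISS (open row1); precharges=5
Acc 11: bank1 row4 -> MISS (open row4); precharges=6

Answer: 6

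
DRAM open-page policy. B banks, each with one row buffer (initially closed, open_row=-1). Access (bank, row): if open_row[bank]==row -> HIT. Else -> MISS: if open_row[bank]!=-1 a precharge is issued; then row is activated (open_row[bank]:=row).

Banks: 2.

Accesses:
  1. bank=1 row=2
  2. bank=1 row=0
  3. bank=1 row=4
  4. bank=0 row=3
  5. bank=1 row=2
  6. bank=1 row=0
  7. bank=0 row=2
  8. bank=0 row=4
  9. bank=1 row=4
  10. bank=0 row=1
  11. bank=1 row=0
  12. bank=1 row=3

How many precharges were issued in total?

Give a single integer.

Acc 1: bank1 row2 -> MISS (open row2); precharges=0
Acc 2: bank1 row0 -> MISS (open row0); precharges=1
Acc 3: bank1 row4 -> MISS (open row4); precharges=2
Acc 4: bank0 row3 -> MISS (open row3); precharges=2
Acc 5: bank1 row2 -> MISS (open row2); precharges=3
Acc 6: bank1 row0 -> MISS (open row0); precharges=4
Acc 7: bank0 row2 -> MISS (open row2); precharges=5
Acc 8: bank0 row4 -> MISS (open row4); precharges=6
Acc 9: bank1 row4 -> MISS (open row4); precharges=7
Acc 10: bank0 row1 -> MISS (open row1); precharges=8
Acc 11: bank1 row0 -> MISS (open row0); precharges=9
Acc 12: bank1 row3 -> MISS (open row3); precharges=10

Answer: 10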